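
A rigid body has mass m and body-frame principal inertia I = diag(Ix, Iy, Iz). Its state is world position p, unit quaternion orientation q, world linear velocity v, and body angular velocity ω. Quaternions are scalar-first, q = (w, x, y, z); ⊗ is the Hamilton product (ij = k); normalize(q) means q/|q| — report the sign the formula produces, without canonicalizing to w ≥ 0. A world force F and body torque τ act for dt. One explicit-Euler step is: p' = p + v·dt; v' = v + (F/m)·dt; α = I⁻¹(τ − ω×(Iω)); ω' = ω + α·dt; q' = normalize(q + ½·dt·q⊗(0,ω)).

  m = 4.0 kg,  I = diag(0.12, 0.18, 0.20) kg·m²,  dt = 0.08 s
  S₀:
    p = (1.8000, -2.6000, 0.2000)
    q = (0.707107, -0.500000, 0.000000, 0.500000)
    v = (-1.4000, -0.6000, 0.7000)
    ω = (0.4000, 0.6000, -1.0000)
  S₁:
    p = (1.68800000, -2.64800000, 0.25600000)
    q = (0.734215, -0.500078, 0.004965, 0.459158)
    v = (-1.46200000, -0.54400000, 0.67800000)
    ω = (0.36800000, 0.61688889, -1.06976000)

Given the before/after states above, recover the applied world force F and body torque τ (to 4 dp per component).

Δω = ω₁−ω₀ = (-0.03200000, 0.01688889, -0.06976000)
I·α + gyro = (-0.0600, 0.0700, -0.1600)
v₁ − v₀ = (-0.06200000, 0.05600000, -0.02200000)
m·(v₁−v₀)/dt = (-3.1000, 2.8000, -1.1000)

F = (-3.1000, 2.8000, -1.1000)
τ = (-0.0600, 0.0700, -0.1600)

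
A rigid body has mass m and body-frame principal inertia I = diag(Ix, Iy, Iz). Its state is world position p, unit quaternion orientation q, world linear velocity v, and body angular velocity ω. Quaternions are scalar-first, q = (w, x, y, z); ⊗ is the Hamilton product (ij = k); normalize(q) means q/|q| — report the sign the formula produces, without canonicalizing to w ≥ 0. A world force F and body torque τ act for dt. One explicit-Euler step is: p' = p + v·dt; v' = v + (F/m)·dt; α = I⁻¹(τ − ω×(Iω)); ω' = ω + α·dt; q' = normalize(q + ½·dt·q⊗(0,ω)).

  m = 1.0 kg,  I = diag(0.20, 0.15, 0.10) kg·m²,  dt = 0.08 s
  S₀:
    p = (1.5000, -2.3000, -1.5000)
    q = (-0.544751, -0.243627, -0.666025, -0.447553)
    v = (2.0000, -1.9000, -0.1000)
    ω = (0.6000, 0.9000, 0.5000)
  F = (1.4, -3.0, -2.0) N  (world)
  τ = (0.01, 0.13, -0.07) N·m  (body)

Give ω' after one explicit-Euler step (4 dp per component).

ω' = (0.6130, 0.9533, 0.4656)

(τ − ω×Iω)/I = (0.1625, 0.6667, -0.4300)
ω' = ω + α·dt = (0.6130, 0.9533, 0.4656)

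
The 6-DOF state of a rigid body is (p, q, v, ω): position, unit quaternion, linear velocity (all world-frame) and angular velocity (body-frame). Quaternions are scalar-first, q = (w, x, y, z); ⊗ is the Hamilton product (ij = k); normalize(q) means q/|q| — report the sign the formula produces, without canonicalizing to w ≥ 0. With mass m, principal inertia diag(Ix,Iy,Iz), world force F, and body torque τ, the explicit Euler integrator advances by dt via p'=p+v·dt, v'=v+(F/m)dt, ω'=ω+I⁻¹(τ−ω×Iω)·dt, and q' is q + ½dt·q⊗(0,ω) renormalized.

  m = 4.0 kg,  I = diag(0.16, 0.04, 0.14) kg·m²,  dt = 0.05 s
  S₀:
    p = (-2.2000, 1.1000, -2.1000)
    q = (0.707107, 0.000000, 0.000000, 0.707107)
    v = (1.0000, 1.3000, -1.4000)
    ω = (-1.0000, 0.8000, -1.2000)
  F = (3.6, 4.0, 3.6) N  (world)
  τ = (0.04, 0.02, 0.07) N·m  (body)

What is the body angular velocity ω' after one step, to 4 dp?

ω' = (-0.9575, 0.7950, -1.2093)

angular accel α = (0.8500, -0.1000, -0.1857)
new body rate ω' = (-0.9575, 0.7950, -1.2093)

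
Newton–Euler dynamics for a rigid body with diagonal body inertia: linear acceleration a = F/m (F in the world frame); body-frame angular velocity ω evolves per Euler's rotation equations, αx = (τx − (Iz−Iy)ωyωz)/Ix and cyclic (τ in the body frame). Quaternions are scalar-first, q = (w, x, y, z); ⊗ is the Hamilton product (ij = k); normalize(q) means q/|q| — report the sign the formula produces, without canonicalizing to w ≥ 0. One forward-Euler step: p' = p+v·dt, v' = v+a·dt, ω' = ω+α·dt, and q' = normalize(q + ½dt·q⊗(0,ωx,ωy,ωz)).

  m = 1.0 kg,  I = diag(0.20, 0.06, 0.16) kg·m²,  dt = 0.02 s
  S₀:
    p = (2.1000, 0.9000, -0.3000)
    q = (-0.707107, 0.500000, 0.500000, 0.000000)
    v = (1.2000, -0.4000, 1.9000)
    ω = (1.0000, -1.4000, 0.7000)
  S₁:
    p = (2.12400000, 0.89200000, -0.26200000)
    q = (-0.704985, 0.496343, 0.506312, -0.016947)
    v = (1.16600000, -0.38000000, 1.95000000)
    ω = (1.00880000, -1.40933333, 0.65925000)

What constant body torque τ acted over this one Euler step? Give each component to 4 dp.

τ = (-0.0100, 0.0000, -0.1300)

rate change Δω = (0.00880000, -0.00933333, -0.04075000)
precession coupling = (-0.0980, 0.0280, 0.1960)
τ = I·(Δω/dt) + ω₀×(Iω₀) = (-0.0100, 0.0000, -0.1300)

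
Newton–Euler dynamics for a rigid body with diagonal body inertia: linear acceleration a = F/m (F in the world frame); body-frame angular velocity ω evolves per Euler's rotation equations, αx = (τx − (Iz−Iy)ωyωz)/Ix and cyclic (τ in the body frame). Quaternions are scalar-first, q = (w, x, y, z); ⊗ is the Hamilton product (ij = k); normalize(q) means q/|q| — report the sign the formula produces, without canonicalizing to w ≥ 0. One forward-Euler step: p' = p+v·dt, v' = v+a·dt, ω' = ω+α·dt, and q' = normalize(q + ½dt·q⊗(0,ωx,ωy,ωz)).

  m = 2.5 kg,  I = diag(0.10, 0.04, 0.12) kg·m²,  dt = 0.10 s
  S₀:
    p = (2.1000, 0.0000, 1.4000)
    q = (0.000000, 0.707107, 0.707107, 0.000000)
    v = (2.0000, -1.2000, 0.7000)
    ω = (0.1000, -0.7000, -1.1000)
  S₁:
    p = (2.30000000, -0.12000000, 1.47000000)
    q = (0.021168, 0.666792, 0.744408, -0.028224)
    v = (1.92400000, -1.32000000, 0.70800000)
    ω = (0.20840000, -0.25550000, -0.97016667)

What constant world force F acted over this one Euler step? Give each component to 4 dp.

velocity change Δv = (-0.07600000, -0.12000000, 0.00800000)
m·(v₁−v₀)/dt = (-1.9000, -3.0000, 0.2000)

F = (-1.9000, -3.0000, 0.2000)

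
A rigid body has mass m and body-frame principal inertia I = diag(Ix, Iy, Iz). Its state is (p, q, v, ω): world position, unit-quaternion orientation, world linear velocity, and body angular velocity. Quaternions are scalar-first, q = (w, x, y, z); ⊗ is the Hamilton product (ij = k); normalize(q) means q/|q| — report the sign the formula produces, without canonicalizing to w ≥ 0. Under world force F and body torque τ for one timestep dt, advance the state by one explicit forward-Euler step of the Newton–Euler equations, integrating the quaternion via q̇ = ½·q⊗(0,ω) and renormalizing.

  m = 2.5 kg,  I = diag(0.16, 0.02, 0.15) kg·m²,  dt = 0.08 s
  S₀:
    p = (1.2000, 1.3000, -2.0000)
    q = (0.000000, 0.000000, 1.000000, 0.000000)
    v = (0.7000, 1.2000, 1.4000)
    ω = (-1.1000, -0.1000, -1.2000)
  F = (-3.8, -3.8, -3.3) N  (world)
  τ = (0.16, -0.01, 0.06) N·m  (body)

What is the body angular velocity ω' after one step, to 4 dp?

ω' = (-1.0278, -0.1928, -1.1598)

(τ − ω×Iω)/I = (0.9025, -1.1600, 0.5027)
new body rate ω' = (-1.0278, -0.1928, -1.1598)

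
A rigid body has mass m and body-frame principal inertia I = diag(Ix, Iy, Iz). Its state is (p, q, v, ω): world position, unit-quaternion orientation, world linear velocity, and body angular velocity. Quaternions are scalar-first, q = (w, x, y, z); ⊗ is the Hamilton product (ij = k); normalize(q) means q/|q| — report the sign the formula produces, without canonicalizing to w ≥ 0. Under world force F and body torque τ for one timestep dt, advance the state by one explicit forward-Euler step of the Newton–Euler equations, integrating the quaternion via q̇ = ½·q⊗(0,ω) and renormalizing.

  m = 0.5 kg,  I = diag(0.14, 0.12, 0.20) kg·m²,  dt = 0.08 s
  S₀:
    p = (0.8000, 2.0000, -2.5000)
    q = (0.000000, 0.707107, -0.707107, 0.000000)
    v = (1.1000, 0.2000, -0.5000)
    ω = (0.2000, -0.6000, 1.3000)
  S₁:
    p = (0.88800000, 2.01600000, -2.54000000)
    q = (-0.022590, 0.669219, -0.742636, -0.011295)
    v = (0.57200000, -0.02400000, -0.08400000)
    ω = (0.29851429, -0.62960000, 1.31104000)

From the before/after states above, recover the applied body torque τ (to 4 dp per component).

ω₁ − ω₀ = (0.09851429, -0.02960000, 0.01104000)
ω₀×(Iω₀) = (-0.0624, -0.0156, 0.0024)
applied torque τ = (0.1100, -0.0600, 0.0300)

τ = (0.1100, -0.0600, 0.0300)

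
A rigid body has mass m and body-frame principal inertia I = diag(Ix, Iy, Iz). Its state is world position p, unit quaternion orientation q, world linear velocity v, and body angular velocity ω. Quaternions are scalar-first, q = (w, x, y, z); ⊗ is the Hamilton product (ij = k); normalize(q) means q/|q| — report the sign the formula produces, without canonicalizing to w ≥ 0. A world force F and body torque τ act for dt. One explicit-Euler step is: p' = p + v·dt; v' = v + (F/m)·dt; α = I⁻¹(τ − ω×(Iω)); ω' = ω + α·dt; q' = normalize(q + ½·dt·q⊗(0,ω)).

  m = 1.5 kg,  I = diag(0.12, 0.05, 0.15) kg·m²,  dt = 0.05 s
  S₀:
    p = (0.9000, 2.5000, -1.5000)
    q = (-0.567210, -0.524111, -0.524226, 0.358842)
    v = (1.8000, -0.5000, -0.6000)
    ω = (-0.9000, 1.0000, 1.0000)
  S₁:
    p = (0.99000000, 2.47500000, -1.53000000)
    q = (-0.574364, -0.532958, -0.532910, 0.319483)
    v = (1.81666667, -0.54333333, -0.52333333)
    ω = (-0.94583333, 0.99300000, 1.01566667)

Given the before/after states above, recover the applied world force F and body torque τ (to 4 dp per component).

velocity change Δv = (0.01666667, -0.04333333, 0.07666667)
m·(v₁−v₀)/dt = (0.5000, -1.3000, 2.3000)
Δω = ω₁−ω₀ = (-0.04583333, -0.00700000, 0.01566667)
precession coupling = (0.1000, 0.0270, 0.0630)
τ = I·(Δω/dt) + ω₀×(Iω₀) = (-0.0100, 0.0200, 0.1100)

F = (0.5000, -1.3000, 2.3000)
τ = (-0.0100, 0.0200, 0.1100)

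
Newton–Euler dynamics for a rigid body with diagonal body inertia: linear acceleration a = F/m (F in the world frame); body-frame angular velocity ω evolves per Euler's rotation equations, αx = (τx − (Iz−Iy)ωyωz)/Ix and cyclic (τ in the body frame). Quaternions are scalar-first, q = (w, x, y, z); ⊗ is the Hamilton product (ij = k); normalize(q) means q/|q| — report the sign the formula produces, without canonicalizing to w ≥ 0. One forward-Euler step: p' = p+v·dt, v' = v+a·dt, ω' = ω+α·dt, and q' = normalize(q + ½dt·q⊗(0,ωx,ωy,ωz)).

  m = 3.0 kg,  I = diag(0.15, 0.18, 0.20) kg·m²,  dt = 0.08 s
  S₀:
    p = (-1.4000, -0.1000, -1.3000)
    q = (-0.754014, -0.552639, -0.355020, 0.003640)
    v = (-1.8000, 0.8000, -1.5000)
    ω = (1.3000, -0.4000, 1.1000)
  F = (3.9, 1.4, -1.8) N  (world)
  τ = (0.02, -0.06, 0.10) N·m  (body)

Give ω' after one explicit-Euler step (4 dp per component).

ω' = (1.3154, -0.3949, 1.1462)

angular accel α = (0.1920, 0.0639, 0.5780)
ω + α·dt = (1.3154, -0.3949, 1.1462)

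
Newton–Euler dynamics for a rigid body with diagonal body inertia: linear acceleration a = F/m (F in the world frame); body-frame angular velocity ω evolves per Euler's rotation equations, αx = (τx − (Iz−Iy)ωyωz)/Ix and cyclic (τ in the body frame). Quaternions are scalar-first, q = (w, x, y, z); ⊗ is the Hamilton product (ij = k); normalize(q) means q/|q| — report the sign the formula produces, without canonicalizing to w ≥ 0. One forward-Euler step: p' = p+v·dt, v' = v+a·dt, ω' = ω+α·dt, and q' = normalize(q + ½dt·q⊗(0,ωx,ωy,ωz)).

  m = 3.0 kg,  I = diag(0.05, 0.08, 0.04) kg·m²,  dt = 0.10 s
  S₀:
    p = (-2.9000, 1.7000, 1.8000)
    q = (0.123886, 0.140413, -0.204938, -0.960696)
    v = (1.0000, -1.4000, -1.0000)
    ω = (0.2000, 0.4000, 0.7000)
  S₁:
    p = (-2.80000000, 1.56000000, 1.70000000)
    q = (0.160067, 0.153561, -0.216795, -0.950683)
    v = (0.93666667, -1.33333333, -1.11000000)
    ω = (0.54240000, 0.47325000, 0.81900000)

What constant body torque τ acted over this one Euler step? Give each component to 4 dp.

Δω = ω₁−ω₀ = (0.34240000, 0.07325000, 0.11900000)
gyro term ω₀×Iω₀ = (-0.0112, 0.0014, 0.0024)
applied torque τ = (0.1600, 0.0600, 0.0500)

τ = (0.1600, 0.0600, 0.0500)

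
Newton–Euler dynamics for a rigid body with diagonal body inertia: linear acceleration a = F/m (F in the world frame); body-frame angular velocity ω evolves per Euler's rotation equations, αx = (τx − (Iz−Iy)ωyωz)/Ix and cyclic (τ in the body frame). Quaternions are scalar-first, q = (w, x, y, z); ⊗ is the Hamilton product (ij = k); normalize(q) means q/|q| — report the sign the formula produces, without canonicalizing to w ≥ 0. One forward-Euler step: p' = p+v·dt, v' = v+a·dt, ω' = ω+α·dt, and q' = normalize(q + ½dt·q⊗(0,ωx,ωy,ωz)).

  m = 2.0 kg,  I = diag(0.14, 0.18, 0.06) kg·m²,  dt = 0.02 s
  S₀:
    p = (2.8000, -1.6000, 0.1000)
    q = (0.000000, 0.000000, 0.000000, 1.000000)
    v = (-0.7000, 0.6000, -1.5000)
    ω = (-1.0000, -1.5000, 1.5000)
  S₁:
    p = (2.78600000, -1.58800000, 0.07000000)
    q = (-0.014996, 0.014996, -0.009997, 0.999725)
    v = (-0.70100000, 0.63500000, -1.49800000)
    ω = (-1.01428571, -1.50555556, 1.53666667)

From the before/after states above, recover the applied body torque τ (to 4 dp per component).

τ = (0.1700, -0.1700, 0.1700)

ω₁ − ω₀ = (-0.01428571, -0.00555556, 0.03666667)
gyro term ω₀×Iω₀ = (0.2700, -0.1200, 0.0600)
τ = I·(Δω/dt) + ω₀×(Iω₀) = (0.1700, -0.1700, 0.1700)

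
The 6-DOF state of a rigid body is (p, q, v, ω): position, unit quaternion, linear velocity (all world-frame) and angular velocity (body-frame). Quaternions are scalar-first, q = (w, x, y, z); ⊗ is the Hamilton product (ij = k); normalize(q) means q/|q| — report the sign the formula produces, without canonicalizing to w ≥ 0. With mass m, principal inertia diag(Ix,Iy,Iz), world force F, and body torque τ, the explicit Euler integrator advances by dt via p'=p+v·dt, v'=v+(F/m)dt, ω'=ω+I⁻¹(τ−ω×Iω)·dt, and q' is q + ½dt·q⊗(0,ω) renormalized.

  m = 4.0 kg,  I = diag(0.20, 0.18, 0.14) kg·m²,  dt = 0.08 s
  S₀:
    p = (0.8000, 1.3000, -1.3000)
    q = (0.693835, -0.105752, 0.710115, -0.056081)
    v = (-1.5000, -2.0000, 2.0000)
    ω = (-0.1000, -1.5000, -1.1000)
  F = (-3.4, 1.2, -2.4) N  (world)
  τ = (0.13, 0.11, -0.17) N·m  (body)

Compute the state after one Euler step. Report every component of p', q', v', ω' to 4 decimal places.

p' = (0.6800, 1.1400, -1.1400)
q' = (0.7315, -0.1427, 0.6622, -0.0772)
v' = (-1.5680, -1.9760, 1.9520)
ω' = (-0.0216, -1.4540, -1.1954)

a = F/m = (-0.8500, 0.3000, -0.6000)
p' = p + v·dt = (0.6800, 1.1400, -1.1400)
v' = v + a·dt = (-1.5680, -1.9760, 1.9520)
(τ − ω×Iω)/I = (0.9800, 0.5744, -1.1929)
ω' = ω + α·dt = (-0.0216, -1.4540, -1.1954)
2q̇ = q⊗(0,ω) = (0.9929082, -0.9346315, -1.1514716, -0.5335790)
q' = normalize(q + ½dt·q⊗(0,ω)) = (0.7315, -0.1427, 0.6622, -0.0772)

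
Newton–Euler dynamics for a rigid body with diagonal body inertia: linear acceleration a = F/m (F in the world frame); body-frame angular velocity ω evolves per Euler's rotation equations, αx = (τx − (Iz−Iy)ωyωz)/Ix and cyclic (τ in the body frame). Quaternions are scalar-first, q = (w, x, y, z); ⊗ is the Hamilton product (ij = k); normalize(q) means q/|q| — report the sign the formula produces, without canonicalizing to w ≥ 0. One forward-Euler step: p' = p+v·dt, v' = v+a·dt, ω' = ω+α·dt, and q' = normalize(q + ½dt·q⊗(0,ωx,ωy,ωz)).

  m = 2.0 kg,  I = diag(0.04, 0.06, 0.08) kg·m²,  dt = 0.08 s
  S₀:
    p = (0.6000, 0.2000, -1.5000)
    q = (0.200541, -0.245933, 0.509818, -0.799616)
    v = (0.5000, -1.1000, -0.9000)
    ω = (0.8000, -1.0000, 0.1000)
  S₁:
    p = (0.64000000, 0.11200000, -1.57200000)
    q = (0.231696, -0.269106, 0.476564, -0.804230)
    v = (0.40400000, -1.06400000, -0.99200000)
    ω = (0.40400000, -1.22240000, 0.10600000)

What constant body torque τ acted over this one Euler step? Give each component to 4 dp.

Δω = ω₁−ω₀ = (-0.39600000, -0.22240000, 0.00600000)
precession coupling = (-0.0020, -0.0032, -0.0160)
I·α + gyro = (-0.2000, -0.1700, -0.0100)

τ = (-0.2000, -0.1700, -0.0100)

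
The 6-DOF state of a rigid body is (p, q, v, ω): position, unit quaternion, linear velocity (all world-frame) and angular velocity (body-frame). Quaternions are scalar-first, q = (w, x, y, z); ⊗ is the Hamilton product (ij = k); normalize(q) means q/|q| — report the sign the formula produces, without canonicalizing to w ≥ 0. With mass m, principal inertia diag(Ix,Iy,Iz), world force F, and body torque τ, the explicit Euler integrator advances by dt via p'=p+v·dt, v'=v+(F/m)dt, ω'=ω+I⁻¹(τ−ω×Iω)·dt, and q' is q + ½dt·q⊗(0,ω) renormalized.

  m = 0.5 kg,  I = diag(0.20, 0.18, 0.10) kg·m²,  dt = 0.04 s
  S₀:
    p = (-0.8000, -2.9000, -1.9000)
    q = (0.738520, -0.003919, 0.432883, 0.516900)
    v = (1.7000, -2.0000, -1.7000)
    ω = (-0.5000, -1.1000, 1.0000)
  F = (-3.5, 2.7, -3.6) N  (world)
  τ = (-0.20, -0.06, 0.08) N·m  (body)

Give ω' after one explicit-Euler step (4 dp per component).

ω' = (-0.5576, -1.1022, 1.0364)

precession coupling ω×(Iω) = (0.0880, -0.0500, -0.0110)
(τ − ω×Iω)/I = (-1.4400, -0.0556, 0.9100)
ω + α·dt = (-0.5576, -1.1022, 1.0364)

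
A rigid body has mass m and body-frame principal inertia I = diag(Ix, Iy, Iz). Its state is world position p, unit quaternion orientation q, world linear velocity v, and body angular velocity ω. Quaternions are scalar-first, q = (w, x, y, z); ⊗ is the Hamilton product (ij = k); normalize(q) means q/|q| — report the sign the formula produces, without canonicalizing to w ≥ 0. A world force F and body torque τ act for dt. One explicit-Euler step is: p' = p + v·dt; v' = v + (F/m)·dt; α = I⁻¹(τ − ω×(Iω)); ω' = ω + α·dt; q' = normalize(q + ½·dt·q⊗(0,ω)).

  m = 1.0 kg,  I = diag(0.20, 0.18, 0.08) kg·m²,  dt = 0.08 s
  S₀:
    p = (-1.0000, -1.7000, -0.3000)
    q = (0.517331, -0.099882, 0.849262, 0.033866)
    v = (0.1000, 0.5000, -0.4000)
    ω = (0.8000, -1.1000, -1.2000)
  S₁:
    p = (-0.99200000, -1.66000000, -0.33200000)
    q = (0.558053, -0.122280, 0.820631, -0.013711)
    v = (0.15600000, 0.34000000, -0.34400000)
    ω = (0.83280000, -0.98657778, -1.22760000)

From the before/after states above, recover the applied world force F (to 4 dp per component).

F = (0.7000, -2.0000, 0.7000)

v₁ − v₀ = (0.05600000, -0.16000000, 0.05600000)
applied force F = (0.7000, -2.0000, 0.7000)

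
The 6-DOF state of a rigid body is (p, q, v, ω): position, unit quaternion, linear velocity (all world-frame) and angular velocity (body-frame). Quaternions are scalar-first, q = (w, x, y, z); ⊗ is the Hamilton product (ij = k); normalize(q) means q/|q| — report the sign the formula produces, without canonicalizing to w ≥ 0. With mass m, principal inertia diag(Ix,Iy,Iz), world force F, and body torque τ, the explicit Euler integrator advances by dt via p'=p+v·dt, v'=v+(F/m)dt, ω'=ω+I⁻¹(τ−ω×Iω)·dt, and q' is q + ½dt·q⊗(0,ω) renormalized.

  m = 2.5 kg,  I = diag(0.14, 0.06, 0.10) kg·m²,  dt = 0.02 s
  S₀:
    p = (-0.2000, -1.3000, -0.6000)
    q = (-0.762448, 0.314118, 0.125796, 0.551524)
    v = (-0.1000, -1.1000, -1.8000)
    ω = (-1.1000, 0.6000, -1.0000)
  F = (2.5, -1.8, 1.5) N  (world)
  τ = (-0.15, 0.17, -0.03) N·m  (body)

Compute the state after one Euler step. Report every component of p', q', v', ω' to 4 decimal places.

p' = (-0.2020, -1.3220, -0.6360)
q' = (-0.7541, 0.3179, 0.1183, 0.5623)
v' = (-0.0800, -1.1144, -1.7880)
ω' = (-1.1180, 0.6420, -1.0166)

precession coupling ω×(Iω) = (-0.0240, 0.0440, 0.0528)
(τ − ω×Iω)/I = (-0.9000, 2.1000, -0.8280)
new body rate ω' = (-1.1180, 0.6420, -1.0166)
Hamilton product q⊗(0,ω) = (0.8215762, 0.3819824, -0.7500272, 1.0892944)
updated quaternion q' = (-0.7541, 0.3179, 0.1183, 0.5623)
p + v·dt = (-0.2020, -1.3220, -0.6360)
v' = v + a·dt = (-0.0800, -1.1144, -1.7880)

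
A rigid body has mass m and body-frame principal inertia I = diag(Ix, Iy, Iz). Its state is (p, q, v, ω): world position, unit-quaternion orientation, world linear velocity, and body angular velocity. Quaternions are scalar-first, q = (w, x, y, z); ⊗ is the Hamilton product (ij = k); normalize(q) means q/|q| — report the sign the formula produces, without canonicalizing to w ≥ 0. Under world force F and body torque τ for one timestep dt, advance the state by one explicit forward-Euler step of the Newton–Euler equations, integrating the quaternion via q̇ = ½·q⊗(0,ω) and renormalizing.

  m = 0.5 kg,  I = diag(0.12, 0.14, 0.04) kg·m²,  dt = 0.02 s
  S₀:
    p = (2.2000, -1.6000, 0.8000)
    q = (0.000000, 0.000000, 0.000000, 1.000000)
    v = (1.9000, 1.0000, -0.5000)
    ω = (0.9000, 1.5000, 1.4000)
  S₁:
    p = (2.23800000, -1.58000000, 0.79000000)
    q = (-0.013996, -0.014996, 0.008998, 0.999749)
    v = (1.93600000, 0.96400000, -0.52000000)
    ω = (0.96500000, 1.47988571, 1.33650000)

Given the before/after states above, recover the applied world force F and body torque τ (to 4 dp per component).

rate change Δω = (0.06500000, -0.02011429, -0.06350000)
I·α + gyro = (0.1800, -0.0400, -0.1000)
Δv = v₁−v₀ = (0.03600000, -0.03600000, -0.02000000)
applied force F = (0.9000, -0.9000, -0.5000)

F = (0.9000, -0.9000, -0.5000)
τ = (0.1800, -0.0400, -0.1000)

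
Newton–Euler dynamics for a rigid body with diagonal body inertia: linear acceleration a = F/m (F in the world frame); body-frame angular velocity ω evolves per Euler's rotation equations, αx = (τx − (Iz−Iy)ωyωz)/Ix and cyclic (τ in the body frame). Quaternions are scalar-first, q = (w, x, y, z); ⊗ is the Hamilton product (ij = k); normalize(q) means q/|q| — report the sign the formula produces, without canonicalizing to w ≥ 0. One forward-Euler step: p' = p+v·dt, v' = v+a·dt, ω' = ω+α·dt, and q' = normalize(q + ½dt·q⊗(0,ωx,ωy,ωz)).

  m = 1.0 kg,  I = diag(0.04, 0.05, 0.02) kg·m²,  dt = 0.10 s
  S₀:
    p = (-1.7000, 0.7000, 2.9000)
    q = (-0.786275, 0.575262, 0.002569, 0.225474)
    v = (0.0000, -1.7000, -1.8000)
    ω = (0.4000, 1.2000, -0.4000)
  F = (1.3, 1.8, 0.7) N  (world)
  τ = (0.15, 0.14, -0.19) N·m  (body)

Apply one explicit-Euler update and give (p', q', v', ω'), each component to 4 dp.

a = (1.3000, 1.8000, 0.7000)
new position p' = (-1.7000, 0.5300, 2.7200)
new velocity v' = (0.1300, -1.5200, -1.7300)
gyro term ω×Iω = (0.0144, -0.0032, 0.0048)
angular accel α = (3.3900, 2.8640, -9.7400)
ω' = ω + α·dt = (0.7390, 1.4864, -1.3740)
2q̇ = q⊗(0,ω) = (-0.1429980, -0.5861064, -0.6232356, 1.0037968)
q' = normalize(q + ½dt·q⊗(0,ω)) = (-0.7917, 0.5448, -0.0285, 0.2751)

p' = (-1.7000, 0.5300, 2.7200)
q' = (-0.7917, 0.5448, -0.0285, 0.2751)
v' = (0.1300, -1.5200, -1.7300)
ω' = (0.7390, 1.4864, -1.3740)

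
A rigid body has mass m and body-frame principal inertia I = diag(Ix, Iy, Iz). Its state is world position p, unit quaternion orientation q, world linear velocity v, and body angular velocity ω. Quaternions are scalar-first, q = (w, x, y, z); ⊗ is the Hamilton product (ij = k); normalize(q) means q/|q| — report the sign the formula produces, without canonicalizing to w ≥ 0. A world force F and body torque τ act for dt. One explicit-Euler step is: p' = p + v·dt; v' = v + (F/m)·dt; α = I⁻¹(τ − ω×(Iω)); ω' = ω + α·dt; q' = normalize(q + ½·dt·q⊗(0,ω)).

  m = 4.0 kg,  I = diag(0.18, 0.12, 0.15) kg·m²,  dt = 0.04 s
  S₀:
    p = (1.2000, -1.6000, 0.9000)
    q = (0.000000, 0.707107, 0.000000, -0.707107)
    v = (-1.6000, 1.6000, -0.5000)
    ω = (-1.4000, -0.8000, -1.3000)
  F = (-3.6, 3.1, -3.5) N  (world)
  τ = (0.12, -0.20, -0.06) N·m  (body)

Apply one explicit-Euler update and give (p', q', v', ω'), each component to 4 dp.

gyro term ω×Iω = (0.0312, 0.0546, -0.0672)
angular accel α = (0.4933, -2.1217, 0.0480)
new body rate ω' = (-1.3803, -0.8849, -1.2981)
Hamilton product q⊗(0,ω) = (0.0707107, -0.5656856, 1.9091889, -0.5656856)
q + ½dt·q⊗(0,ω), renormalized = (0.0014, 0.6952, 0.0382, -0.7178)
a = (-0.9000, 0.7750, -0.8750)
p + v·dt = (1.1360, -1.5360, 0.8800)
v + (F/m)dt = (-1.6360, 1.6310, -0.5350)

p' = (1.1360, -1.5360, 0.8800)
q' = (0.0014, 0.6952, 0.0382, -0.7178)
v' = (-1.6360, 1.6310, -0.5350)
ω' = (-1.3803, -0.8849, -1.2981)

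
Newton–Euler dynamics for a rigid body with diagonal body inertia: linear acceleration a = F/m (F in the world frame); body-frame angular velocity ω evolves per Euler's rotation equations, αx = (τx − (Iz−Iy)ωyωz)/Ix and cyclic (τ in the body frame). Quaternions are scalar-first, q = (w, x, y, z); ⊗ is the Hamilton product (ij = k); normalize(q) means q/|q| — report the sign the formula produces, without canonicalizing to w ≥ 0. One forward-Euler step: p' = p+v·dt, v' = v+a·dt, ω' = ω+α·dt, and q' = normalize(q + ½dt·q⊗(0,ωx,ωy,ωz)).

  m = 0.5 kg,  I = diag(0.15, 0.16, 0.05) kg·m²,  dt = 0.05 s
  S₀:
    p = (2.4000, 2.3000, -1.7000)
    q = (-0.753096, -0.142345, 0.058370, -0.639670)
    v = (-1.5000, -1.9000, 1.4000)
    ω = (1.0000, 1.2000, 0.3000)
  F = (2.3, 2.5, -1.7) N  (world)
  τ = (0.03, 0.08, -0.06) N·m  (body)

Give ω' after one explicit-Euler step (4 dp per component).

ω' = (1.0232, 1.2156, 0.2280)

gyro term ω×Iω = (-0.0396, 0.0300, 0.0120)
α = I⁻¹(τ − ω×Iω) = (0.4640, 0.3125, -1.4400)
ω + α·dt = (1.0232, 1.2156, 0.2280)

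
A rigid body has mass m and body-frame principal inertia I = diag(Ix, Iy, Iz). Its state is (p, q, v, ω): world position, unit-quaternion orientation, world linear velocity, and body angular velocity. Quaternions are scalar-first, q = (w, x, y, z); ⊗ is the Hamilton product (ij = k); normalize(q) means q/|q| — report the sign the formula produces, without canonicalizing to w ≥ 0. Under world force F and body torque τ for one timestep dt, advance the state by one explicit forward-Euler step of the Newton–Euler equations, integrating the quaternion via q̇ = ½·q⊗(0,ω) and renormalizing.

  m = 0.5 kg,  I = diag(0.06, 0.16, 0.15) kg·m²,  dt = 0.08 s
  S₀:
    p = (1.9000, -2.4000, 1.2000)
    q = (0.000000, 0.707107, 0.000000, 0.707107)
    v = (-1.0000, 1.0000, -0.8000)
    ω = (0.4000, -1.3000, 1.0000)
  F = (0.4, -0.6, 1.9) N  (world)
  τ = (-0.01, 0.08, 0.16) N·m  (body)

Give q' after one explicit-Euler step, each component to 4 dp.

q' = (-0.0395, 0.7422, -0.0169, 0.6688)

Hamilton product q⊗(0,ω) = (-0.9899498, 0.9192391, -0.4242642, -0.9192391)
q + ½dt·q⊗(0,ω), renormalized = (-0.0395, 0.7422, -0.0169, 0.6688)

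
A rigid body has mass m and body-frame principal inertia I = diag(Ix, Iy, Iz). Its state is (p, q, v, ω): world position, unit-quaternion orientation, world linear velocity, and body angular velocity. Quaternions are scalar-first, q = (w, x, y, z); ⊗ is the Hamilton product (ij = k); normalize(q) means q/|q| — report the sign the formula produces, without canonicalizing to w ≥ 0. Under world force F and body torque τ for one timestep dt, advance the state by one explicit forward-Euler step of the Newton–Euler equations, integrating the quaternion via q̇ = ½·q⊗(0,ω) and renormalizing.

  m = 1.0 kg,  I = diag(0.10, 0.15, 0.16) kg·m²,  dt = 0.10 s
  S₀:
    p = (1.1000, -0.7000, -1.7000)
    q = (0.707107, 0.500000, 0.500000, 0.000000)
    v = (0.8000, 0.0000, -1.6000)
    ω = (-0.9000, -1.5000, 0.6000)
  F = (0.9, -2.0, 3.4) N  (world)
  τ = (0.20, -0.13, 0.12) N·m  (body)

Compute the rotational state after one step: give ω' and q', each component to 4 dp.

ω' = (-0.6910, -1.6083, 0.6328)
q' = (0.7638, 0.4811, 0.4301, 0.0062)

ω×(Iω) gyroscopic = (-0.0090, 0.0324, 0.0675)
α = I⁻¹(τ − ω×Iω) = (2.0900, -1.0827, 0.3281)
ω + α·dt = (-0.6910, -1.6083, 0.6328)
q⊗(0,ω) = (1.2000000, -0.3363963, -1.3606605, 0.1242642)
updated quaternion q' = (0.7638, 0.4811, 0.4301, 0.0062)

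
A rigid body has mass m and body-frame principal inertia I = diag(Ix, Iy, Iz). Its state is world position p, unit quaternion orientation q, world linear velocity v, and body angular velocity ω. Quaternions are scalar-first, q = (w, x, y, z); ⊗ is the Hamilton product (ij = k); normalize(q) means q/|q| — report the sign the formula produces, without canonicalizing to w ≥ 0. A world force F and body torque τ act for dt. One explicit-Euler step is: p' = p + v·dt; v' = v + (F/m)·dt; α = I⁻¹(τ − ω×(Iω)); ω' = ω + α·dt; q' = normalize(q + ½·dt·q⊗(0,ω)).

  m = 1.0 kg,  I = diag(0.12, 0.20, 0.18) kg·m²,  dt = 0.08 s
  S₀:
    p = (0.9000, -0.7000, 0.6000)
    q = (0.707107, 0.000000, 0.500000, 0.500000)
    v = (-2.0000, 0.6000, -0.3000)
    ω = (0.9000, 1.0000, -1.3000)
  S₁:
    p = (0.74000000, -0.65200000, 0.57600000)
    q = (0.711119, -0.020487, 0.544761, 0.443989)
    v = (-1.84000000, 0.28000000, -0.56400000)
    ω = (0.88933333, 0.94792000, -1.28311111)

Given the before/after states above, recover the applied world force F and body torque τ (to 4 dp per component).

F = (2.0000, -4.0000, -3.3000)
τ = (0.0100, -0.0600, 0.1100)

ω₁ − ω₀ = (-0.01066667, -0.05208000, 0.01688889)
precession coupling = (0.0260, 0.0702, 0.0720)
applied torque τ = (0.0100, -0.0600, 0.1100)
v₁ − v₀ = (0.16000000, -0.32000000, -0.26400000)
F = m·Δv/dt = (2.0000, -4.0000, -3.3000)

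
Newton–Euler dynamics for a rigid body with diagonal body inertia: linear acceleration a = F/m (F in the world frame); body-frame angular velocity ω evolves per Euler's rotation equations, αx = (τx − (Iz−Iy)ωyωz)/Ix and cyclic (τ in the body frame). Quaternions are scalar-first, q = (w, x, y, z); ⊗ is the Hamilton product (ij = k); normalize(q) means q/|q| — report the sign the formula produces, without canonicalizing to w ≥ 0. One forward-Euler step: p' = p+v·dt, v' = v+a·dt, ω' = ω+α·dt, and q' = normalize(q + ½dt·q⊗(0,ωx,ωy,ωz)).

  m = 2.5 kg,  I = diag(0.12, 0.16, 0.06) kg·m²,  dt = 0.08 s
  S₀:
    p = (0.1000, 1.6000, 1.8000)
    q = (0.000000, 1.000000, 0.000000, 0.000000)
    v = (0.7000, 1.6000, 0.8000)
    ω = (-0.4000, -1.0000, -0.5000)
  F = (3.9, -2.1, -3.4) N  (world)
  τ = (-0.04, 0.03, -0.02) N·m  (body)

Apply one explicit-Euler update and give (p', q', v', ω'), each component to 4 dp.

p' = (0.1560, 1.7280, 1.8640)
q' = (0.0160, 0.9989, 0.0200, -0.0400)
v' = (0.8248, 1.5328, 0.6912)
ω' = (-0.3933, -0.9910, -0.5480)

p + v·dt = (0.1560, 1.7280, 1.8640)
new velocity v' = (0.8248, 1.5328, 0.6912)
gyro term ω×Iω = (-0.0500, 0.0120, 0.0160)
α = I⁻¹(τ − ω×Iω) = (0.0833, 0.1125, -0.6000)
ω + α·dt = (-0.3933, -0.9910, -0.5480)
Hamilton product q⊗(0,ω) = (0.4000000, 0.0000000, 0.5000000, -1.0000000)
updated quaternion q' = (0.0160, 0.9989, 0.0200, -0.0400)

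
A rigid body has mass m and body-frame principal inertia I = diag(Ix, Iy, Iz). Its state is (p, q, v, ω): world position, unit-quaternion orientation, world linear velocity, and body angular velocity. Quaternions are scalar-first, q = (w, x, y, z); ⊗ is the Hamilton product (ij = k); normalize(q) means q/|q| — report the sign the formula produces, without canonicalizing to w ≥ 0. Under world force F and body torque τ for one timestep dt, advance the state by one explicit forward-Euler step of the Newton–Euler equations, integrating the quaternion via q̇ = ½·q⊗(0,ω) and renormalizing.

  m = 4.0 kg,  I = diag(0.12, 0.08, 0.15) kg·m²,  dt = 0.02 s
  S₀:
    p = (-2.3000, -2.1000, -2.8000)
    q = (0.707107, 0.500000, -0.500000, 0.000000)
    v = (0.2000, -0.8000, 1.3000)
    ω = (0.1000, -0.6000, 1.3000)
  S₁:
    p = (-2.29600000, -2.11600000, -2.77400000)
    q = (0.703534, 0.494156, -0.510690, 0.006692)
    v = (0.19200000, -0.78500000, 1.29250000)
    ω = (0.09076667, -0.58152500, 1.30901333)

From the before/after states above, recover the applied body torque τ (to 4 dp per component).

τ = (-0.1100, 0.0700, 0.0700)

Δω = ω₁−ω₀ = (-0.00923333, 0.01847500, 0.00901333)
gyro term ω₀×Iω₀ = (-0.0546, -0.0039, 0.0024)
applied torque τ = (-0.1100, 0.0700, 0.0700)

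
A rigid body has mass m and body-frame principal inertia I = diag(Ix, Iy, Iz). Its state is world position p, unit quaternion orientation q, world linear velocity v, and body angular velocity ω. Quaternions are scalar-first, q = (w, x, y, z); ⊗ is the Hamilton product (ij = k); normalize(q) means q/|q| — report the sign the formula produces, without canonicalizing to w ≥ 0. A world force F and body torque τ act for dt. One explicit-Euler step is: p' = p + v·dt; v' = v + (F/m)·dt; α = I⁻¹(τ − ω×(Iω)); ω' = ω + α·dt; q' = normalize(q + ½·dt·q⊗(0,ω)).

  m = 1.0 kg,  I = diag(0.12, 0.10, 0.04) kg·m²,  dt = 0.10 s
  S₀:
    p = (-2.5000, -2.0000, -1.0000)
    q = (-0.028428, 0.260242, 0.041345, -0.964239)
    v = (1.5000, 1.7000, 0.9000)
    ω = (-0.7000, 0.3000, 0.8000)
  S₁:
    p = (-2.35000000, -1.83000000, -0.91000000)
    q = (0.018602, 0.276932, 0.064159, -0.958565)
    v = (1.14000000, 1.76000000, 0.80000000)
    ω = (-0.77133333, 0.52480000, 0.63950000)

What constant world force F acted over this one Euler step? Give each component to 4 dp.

F = (-3.6000, 0.6000, -1.0000)

Δv = v₁−v₀ = (-0.36000000, 0.06000000, -0.10000000)
F = m·Δv/dt = (-3.6000, 0.6000, -1.0000)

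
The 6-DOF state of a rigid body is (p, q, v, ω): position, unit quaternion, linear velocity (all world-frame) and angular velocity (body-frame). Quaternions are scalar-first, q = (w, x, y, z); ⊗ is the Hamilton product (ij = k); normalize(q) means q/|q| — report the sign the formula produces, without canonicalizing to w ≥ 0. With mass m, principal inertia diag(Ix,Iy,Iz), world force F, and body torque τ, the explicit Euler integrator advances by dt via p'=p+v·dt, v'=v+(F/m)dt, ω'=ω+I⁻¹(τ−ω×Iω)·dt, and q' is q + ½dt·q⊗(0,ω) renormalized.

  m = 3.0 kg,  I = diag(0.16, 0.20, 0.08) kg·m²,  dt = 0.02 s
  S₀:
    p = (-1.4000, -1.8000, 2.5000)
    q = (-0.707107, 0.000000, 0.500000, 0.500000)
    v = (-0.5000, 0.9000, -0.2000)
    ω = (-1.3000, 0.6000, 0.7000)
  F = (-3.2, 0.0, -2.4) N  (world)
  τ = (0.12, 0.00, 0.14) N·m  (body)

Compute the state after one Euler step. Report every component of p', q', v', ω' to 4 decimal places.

precession coupling ω×(Iω) = (-0.0504, -0.0728, -0.0312)
(τ − ω×Iω)/I = (1.0650, 0.3640, 2.1400)
new body rate ω' = (-1.2787, 0.6073, 0.7428)
Hamilton product q⊗(0,ω) = (-0.6500000, 0.9692391, -1.0742642, 0.1550251)
q + ½dt·q⊗(0,ω), renormalized = (-0.7135, 0.0097, 0.4892, 0.5015)
p + v·dt = (-1.4100, -1.7820, 2.4960)
v' = v + a·dt = (-0.5213, 0.9000, -0.2160)

p' = (-1.4100, -1.7820, 2.4960)
q' = (-0.7135, 0.0097, 0.4892, 0.5015)
v' = (-0.5213, 0.9000, -0.2160)
ω' = (-1.2787, 0.6073, 0.7428)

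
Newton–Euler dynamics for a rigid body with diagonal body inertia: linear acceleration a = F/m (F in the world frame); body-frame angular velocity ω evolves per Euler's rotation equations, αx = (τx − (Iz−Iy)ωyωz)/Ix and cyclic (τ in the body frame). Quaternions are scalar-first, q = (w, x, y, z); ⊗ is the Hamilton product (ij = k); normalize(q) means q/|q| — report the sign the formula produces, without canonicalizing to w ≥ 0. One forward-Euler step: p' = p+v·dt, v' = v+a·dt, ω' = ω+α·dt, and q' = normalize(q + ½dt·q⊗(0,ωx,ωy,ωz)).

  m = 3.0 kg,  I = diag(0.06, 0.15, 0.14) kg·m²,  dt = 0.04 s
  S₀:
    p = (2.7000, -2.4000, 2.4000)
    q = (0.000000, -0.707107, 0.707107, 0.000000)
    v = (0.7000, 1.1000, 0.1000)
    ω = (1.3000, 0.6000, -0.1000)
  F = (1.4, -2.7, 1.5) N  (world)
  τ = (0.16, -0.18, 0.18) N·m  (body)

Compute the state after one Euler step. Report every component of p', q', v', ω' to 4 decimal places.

gyro term ω×Iω = (0.0006, 0.0104, 0.0702)
(τ − ω×Iω)/I = (2.6567, -1.2693, 0.7843)
ω' = ω + α·dt = (1.4063, 0.5492, -0.0686)
q⊗(0,ω) = (0.4949749, -0.0707107, -0.0707107, -1.3435033)
q + ½dt·q⊗(0,ω), renormalized = (0.0099, -0.7082, 0.7054, -0.0269)
linear accel F/m = (0.4667, -0.9000, 0.5000)
new position p' = (2.7280, -2.3560, 2.4040)
new velocity v' = (0.7187, 1.0640, 0.1200)

p' = (2.7280, -2.3560, 2.4040)
q' = (0.0099, -0.7082, 0.7054, -0.0269)
v' = (0.7187, 1.0640, 0.1200)
ω' = (1.4063, 0.5492, -0.0686)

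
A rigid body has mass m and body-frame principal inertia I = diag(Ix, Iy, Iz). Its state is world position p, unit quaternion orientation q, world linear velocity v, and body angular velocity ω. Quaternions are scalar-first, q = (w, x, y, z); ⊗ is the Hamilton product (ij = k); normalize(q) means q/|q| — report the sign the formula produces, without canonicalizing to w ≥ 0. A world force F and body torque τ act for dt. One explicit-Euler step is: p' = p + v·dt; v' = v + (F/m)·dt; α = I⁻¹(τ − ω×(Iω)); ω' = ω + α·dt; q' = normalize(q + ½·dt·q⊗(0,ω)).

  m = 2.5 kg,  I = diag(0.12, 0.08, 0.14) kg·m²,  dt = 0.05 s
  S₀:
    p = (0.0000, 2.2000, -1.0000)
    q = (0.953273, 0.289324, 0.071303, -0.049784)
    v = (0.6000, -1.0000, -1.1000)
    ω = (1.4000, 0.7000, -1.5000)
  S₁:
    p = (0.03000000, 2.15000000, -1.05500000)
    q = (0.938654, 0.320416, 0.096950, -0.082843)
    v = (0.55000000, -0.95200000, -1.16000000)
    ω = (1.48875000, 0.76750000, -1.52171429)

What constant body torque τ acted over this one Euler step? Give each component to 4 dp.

τ = (0.1500, 0.1500, -0.1000)

ω₁ − ω₀ = (0.08875000, 0.06750000, -0.02171429)
precession coupling = (-0.0630, 0.0420, -0.0392)
I·α + gyro = (0.1500, 0.1500, -0.1000)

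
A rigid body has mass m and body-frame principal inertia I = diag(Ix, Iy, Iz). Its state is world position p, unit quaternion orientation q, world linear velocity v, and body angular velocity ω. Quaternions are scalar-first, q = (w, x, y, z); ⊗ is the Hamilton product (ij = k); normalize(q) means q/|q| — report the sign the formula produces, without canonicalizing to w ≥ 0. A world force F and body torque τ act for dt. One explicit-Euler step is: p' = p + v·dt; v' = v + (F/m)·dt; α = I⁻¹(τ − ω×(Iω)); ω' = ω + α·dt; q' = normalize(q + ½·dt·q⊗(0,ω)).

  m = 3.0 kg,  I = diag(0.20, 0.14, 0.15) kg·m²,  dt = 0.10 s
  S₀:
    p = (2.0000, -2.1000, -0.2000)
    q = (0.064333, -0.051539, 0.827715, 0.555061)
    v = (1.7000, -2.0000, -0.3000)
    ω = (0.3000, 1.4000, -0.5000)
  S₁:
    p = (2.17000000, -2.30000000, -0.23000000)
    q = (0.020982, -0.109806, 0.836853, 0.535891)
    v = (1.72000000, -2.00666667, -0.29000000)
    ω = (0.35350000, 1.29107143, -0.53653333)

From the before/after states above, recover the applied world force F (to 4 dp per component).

Δv = v₁−v₀ = (0.02000000, -0.00666667, 0.01000000)
F = m·Δv/dt = (0.6000, -0.2000, 0.3000)

F = (0.6000, -0.2000, 0.3000)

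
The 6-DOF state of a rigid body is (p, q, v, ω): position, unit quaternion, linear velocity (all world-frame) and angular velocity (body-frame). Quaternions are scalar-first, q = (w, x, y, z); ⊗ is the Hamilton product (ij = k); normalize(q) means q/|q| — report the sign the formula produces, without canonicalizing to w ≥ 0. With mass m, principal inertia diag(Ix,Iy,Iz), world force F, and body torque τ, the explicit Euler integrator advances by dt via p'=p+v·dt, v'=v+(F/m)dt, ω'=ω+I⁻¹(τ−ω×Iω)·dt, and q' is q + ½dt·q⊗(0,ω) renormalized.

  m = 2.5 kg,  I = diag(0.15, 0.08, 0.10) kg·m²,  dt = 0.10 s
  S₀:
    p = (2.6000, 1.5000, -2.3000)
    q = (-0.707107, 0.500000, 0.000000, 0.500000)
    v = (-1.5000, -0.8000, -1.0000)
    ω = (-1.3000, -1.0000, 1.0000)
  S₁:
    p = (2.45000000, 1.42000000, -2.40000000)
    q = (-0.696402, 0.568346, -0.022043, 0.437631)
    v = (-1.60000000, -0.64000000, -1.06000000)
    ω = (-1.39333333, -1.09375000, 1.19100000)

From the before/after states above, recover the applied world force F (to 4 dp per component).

velocity change Δv = (-0.10000000, 0.16000000, -0.06000000)
applied force F = (-2.5000, 4.0000, -1.5000)

F = (-2.5000, 4.0000, -1.5000)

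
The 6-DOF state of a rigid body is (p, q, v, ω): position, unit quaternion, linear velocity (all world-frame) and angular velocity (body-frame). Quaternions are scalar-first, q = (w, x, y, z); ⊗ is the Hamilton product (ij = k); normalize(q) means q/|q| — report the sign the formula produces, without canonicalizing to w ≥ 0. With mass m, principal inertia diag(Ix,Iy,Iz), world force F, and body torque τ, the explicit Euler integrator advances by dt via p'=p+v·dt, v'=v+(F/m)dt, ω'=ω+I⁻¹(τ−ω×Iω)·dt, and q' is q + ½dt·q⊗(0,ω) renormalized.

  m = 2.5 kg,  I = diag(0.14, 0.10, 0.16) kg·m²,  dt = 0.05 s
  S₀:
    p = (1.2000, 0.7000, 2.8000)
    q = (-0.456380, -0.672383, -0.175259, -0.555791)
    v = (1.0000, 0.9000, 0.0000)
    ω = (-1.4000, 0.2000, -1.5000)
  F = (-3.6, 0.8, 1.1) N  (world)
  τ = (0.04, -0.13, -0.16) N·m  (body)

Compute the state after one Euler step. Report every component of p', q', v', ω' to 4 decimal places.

linear accel F/m = (-1.4400, 0.3200, 0.4400)
new position p' = (1.2500, 0.7450, 2.8000)
v + (F/m)dt = (0.9280, 0.9160, 0.0220)
gyro term ω×Iω = (-0.0180, -0.0420, 0.0112)
α = I⁻¹(τ − ω×Iω) = (0.4143, -0.8800, -1.0700)
ω' = ω + α·dt = (-1.3793, 0.1560, -1.5535)
q⊗(0,ω) = (-1.7399709, 1.0129787, -0.3217431, 0.3047308)
q' = normalize(q + ½dt·q⊗(0,ω)) = (-0.4992, -0.6462, -0.1831, -0.5474)

p' = (1.2500, 0.7450, 2.8000)
q' = (-0.4992, -0.6462, -0.1831, -0.5474)
v' = (0.9280, 0.9160, 0.0220)
ω' = (-1.3793, 0.1560, -1.5535)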